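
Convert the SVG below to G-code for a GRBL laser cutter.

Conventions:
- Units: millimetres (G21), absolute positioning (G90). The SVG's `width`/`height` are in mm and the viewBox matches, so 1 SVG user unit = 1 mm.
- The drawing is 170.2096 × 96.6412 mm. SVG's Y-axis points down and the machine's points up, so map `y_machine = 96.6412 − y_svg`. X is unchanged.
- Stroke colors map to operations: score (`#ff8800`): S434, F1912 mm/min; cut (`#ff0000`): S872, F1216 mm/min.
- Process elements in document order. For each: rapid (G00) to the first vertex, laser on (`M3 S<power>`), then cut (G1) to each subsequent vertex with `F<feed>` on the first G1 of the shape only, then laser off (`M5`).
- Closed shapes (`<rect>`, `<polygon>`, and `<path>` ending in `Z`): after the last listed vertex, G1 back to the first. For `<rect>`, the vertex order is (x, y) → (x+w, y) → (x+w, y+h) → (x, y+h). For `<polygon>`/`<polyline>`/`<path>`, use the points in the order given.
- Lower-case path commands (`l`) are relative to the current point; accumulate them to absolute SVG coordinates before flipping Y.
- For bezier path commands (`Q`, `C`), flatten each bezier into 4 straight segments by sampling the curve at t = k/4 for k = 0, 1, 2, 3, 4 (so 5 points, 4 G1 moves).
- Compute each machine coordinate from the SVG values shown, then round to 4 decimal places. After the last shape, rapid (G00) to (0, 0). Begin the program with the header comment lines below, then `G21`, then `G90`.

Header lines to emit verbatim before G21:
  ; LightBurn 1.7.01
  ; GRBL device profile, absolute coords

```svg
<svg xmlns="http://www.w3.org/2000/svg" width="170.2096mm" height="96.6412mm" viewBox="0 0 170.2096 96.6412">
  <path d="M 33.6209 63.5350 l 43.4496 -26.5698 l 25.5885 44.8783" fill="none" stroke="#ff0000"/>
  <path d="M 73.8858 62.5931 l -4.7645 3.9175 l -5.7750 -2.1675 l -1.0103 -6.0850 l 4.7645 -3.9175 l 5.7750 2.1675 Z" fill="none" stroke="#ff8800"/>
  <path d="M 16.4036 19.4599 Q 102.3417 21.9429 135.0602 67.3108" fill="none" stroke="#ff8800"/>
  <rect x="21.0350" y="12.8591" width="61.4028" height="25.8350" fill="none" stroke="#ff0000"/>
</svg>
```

viewBox `0 0 170.2096 96.6412` with mm width/height → 1 unit = 1 mm. Flip: y_m = 96.6412 − y_svg.

**Shape 1** — `<path>` open polyline, stroke `#ff0000` → cut (S872, F1216). Machine vertices: (33.6209,33.1062) → (77.0705,59.6760) → (102.6590,14.7977). Open path.

**Shape 2** — `<path>` regular polygon, stroke `#ff8800` → score (S434, F1912). Machine vertices: (73.8858,34.0481) → (69.1213,30.1306) → (63.3463,32.2981) → (62.3360,38.3831) → (67.1005,42.3006) → (72.8755,40.1331) → (73.8858,34.0481). Closed: final G1 returns to the first vertex.

**Shape 3** — `<path>` quadratic bezier, stroke `#ff8800` → score (S434, F1912). Control points (SVG): P0=(16.4036,19.4599), P1=(102.3417,21.9429), P2=(135.0602,67.3108); sampled at t=k/4. Machine vertices: (16.4036,77.1813) → (56.0464,73.2595) → (89.0368,63.9771) → (115.3747,49.3340) → (135.0602,29.3304). Open path.

**Shape 4** — `<rect>` rectangle, stroke `#ff0000` → cut (S872, F1216). Machine vertices: (21.0350,83.7821) → (82.4378,83.7821) → (82.4378,57.9471) → (21.0350,57.9471) → (21.0350,83.7821). Closed: final G1 returns to the first vertex.

; LightBurn 1.7.01
; GRBL device profile, absolute coords
G21
G90
G00 X33.6209 Y33.1062
M3 S872
G1 X77.0705 Y59.6760 F1216
G1 X102.6590 Y14.7977
M5
G00 X73.8858 Y34.0481
M3 S434
G1 X69.1213 Y30.1306 F1912
G1 X63.3463 Y32.2981
G1 X62.3360 Y38.3831
G1 X67.1005 Y42.3006
G1 X72.8755 Y40.1331
G1 X73.8858 Y34.0481
M5
G00 X16.4036 Y77.1813
M3 S434
G1 X56.0464 Y73.2595 F1912
G1 X89.0368 Y63.9771
G1 X115.3747 Y49.3340
G1 X135.0602 Y29.3304
M5
G00 X21.0350 Y83.7821
M3 S872
G1 X82.4378 Y83.7821 F1216
G1 X82.4378 Y57.9471
G1 X21.0350 Y57.9471
G1 X21.0350 Y83.7821
M5
G00 X0.0000 Y0.0000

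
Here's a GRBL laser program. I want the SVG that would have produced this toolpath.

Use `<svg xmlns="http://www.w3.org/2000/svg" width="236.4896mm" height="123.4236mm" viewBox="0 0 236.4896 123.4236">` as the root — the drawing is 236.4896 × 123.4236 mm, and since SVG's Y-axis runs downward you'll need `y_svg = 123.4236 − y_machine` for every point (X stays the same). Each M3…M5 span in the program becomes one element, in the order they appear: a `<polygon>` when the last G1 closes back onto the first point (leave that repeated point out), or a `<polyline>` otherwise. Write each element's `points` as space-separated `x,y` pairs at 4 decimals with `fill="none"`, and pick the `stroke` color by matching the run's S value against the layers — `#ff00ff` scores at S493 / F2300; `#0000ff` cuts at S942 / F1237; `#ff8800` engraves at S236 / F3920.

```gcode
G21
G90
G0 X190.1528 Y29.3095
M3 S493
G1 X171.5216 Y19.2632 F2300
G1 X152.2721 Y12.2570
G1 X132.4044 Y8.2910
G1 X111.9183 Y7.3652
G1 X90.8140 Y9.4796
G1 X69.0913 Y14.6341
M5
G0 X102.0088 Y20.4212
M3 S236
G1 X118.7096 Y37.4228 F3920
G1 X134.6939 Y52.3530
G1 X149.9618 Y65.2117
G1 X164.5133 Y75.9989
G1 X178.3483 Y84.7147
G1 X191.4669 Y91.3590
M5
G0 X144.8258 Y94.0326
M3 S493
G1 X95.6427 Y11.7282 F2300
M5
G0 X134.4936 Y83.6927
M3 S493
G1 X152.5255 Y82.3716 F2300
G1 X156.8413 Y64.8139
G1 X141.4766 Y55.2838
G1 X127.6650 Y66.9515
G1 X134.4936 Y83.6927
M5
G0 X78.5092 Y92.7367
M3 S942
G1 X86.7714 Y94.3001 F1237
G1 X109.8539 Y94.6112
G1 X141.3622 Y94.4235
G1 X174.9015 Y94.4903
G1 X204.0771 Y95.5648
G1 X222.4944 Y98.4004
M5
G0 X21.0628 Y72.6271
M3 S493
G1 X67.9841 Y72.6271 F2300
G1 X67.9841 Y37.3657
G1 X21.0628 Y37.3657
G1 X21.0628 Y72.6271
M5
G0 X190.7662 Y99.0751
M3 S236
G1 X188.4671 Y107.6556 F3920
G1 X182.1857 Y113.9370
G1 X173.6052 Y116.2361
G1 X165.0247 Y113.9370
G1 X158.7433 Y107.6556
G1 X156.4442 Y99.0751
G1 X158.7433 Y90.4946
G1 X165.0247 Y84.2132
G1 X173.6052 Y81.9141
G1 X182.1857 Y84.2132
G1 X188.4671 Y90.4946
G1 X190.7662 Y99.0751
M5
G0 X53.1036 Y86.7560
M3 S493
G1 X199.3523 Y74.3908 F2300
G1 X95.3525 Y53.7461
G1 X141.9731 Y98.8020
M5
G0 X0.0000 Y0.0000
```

<svg xmlns="http://www.w3.org/2000/svg" width="236.4896mm" height="123.4236mm" viewBox="0 0 236.4896 123.4236">
  <polyline points="190.1528,94.1141 171.5216,104.1604 152.2721,111.1666 132.4044,115.1326 111.9183,116.0584 90.8140,113.9440 69.0913,108.7895" fill="none" stroke="#ff00ff"/>
  <polyline points="102.0088,103.0024 118.7096,86.0008 134.6939,71.0706 149.9618,58.2119 164.5133,47.4247 178.3483,38.7089 191.4669,32.0646" fill="none" stroke="#ff8800"/>
  <polyline points="144.8258,29.3910 95.6427,111.6954" fill="none" stroke="#ff00ff"/>
  <polygon points="134.4936,39.7309 152.5255,41.0520 156.8413,58.6097 141.4766,68.1398 127.6650,56.4721" fill="none" stroke="#ff00ff"/>
  <polyline points="78.5092,30.6869 86.7714,29.1235 109.8539,28.8124 141.3622,29.0001 174.9015,28.9333 204.0771,27.8588 222.4944,25.0232" fill="none" stroke="#0000ff"/>
  <polygon points="21.0628,50.7965 67.9841,50.7965 67.9841,86.0579 21.0628,86.0579" fill="none" stroke="#ff00ff"/>
  <polygon points="190.7662,24.3485 188.4671,15.7680 182.1857,9.4866 173.6052,7.1875 165.0247,9.4866 158.7433,15.7680 156.4442,24.3485 158.7433,32.9290 165.0247,39.2104 173.6052,41.5095 182.1857,39.2104 188.4671,32.9290" fill="none" stroke="#ff8800"/>
  <polyline points="53.1036,36.6676 199.3523,49.0328 95.3525,69.6775 141.9731,24.6216" fill="none" stroke="#ff00ff"/>
</svg>

Machine Y-up, SVG Y-down with viewBox height 123.4236, so y_svg = 123.4236 − y_machine; X carries over.

Run 1: the run's S493 means `#ff00ff` (score). The run is open, so emit a `<polyline>` with points (Y-flipped): 190.1528,94.1141 171.5216,104.1604 152.2721,111.1666 132.4044,115.1326 111.9183,116.0584 90.8140,113.9440 69.0913,108.7895.

Run 2: S236 ⇒ engrave layer `#ff8800`. The run is open, so emit a `<polyline>` with points (Y-flipped): 102.0088,103.0024 118.7096,86.0008 134.6939,71.0706 149.9618,58.2119 164.5133,47.4247 178.3483,38.7089 191.4669,32.0646.

Run 3: power S493 maps to stroke `#ff00ff` (score). The run is open, so emit a `<polyline>` with points (Y-flipped): 144.8258,29.3910 95.6427,111.6954.

Run 4: S493 ⇒ score layer `#ff00ff`. The run returns to its start, so emit a `<polygon>` with points (Y-flipped): 134.4936,39.7309 152.5255,41.0520 156.8413,58.6097 141.4766,68.1398 127.6650,56.4721.

Run 5: S942 ⇒ cut layer `#0000ff`. The run is open, so emit a `<polyline>` with points (Y-flipped): 78.5092,30.6869 86.7714,29.1235 109.8539,28.8124 141.3622,29.0001 174.9015,28.9333 204.0771,27.8588 222.4944,25.0232.

Run 6: S493 ⇒ score layer `#ff00ff`. The run returns to its start, so emit a `<polygon>` with points (Y-flipped): 21.0628,50.7965 67.9841,50.7965 67.9841,86.0579 21.0628,86.0579.

Run 7: power S236 maps to stroke `#ff8800` (engrave). The run returns to its start, so emit a `<polygon>` with points (Y-flipped): 190.7662,24.3485 188.4671,15.7680 182.1857,9.4866 173.6052,7.1875 165.0247,9.4866 158.7433,15.7680 156.4442,24.3485 158.7433,32.9290 165.0247,39.2104 173.6052,41.5095 182.1857,39.2104 188.4671,32.9290.

Run 8: S493 ⇒ score layer `#ff00ff`. The run is open, so emit a `<polyline>` with points (Y-flipped): 53.1036,36.6676 199.3523,49.0328 95.3525,69.6775 141.9731,24.6216.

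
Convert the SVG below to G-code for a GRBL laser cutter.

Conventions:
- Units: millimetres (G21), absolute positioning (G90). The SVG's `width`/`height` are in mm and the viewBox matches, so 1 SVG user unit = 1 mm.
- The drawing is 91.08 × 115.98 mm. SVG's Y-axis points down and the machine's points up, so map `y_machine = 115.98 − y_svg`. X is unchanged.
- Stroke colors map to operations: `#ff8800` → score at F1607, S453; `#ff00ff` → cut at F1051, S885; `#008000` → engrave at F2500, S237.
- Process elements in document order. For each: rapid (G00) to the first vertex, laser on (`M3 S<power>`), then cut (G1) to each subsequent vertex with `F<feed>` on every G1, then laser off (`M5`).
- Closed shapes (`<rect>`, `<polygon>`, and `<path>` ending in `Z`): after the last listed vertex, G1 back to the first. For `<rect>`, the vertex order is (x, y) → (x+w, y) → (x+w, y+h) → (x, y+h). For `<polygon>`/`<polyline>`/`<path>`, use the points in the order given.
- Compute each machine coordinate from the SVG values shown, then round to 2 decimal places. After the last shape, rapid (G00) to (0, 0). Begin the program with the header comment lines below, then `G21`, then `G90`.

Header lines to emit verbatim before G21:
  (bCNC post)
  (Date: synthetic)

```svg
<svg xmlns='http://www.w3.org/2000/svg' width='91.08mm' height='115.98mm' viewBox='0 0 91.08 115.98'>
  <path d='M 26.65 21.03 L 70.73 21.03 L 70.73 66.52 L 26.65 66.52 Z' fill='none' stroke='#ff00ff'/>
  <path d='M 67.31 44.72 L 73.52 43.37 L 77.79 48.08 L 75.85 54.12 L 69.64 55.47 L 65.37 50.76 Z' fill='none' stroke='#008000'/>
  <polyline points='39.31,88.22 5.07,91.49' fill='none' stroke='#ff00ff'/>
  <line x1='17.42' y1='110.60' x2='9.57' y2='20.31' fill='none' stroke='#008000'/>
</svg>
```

Since the viewBox matches the mm dimensions, user units are millimetres directly. The only transform is the Y-flip y_m = 115.98 − y_svg.

Shape 1 is a rectangle drawn with `<path>`. Its stroke #ff00ff means cut at S885, F1051. After flipping Y the toolpath is (26.65,94.95) → (70.73,94.95) → (70.73,49.46) → (26.65,49.46) → (26.65,94.95), returning to the start.

Shape 2 is a regular polygon drawn with `<path>`. Its stroke #008000 means engrave at S237, F2500. After flipping Y the toolpath is (67.31,71.26) → (73.52,72.61) → (77.79,67.90) → (75.85,61.86) → (69.64,60.51) → (65.37,65.22) → (67.31,71.26), returning to the start.

Shape 3 is a line segment drawn with `<polyline>`. Its stroke #ff00ff means cut at S885, F1051. After flipping Y the toolpath is (39.31,27.76) → (5.07,24.49).

Shape 4 is a line segment drawn with `<line>`. Its stroke #008000 means engrave at S237, F2500. After flipping Y the toolpath is (17.42,5.38) → (9.57,95.67).

(bCNC post)
(Date: synthetic)
G21
G90
G00 X26.65 Y94.95
M3 S885
G1 X70.73 Y94.95 F1051
G1 X70.73 Y49.46 F1051
G1 X26.65 Y49.46 F1051
G1 X26.65 Y94.95 F1051
M5
G00 X67.31 Y71.26
M3 S237
G1 X73.52 Y72.61 F2500
G1 X77.79 Y67.90 F2500
G1 X75.85 Y61.86 F2500
G1 X69.64 Y60.51 F2500
G1 X65.37 Y65.22 F2500
G1 X67.31 Y71.26 F2500
M5
G00 X39.31 Y27.76
M3 S885
G1 X5.07 Y24.49 F1051
M5
G00 X17.42 Y5.38
M3 S237
G1 X9.57 Y95.67 F2500
M5
G00 X0.00 Y0.00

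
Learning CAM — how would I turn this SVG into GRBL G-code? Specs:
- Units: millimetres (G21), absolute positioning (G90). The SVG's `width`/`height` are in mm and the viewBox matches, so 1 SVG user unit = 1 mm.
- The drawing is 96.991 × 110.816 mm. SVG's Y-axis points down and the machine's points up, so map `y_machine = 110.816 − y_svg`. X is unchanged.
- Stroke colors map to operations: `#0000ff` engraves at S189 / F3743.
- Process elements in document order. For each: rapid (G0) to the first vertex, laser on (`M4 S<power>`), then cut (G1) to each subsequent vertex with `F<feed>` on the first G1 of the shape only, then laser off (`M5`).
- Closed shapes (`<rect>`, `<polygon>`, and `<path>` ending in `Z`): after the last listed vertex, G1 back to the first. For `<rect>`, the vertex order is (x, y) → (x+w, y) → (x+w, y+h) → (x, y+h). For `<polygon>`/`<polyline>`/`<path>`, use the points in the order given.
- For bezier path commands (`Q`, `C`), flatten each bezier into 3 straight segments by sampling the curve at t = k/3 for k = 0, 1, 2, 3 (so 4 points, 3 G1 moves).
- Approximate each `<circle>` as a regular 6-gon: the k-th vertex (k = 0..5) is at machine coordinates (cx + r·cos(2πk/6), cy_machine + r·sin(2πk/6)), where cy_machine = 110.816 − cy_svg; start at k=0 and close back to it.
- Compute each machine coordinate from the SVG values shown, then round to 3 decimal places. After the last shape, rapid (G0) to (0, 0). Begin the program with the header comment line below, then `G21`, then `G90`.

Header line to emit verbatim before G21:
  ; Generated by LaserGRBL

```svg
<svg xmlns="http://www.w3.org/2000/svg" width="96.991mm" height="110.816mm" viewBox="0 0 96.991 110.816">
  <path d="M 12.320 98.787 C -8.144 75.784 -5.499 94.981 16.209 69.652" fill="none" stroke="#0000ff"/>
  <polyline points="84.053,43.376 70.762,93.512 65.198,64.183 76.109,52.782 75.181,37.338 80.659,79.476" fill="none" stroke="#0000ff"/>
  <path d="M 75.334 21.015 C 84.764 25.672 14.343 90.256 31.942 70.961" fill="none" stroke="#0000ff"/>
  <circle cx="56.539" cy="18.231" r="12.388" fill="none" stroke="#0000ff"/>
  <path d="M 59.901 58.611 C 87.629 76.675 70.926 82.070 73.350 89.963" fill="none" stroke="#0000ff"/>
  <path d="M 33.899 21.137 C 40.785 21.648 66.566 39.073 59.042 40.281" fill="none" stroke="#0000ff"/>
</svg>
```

; Generated by LaserGRBL
G21
G90
G0 X12.320 Y12.029
M4 S189
G1 X-0.591 Y24.177 F3743
G1 X1.005 Y27.465
G1 X16.209 Y41.164
M5
G0 X84.053 Y67.440
M4 S189
G1 X70.762 Y17.304 F3743
G1 X65.198 Y46.633
G1 X76.109 Y58.034
G1 X75.181 Y73.478
G1 X80.659 Y31.340
M5
G0 X75.334 Y89.801
M4 S189
G1 X64.364 Y70.494 F3743
G1 X37.466 Y43.194
G1 X31.942 Y39.855
M5
G0 X68.927 Y92.585
M4 S189
G1 X62.733 Y103.313 F3743
G1 X50.345 Y103.313
G1 X44.151 Y92.585
G1 X50.345 Y81.857
G1 X62.733 Y81.857
G1 X68.927 Y92.585
M5
G0 X59.901 Y52.205
M4 S189
G1 X75.173 Y37.802 F3743
G1 X74.948 Y28.475
G1 X73.350 Y20.853
M5
G0 X33.899 Y89.679
M4 S189
G1 X45.150 Y84.757 F3743
G1 X57.398 Y75.922
G1 X59.042 Y70.535
M5
G0 X0.000 Y0.000

viewBox `0 0 96.991 110.816` with mm width/height → 1 unit = 1 mm. Flip: y_m = 110.816 − y_svg.

**Shape 1** — `<path>` cubic bezier, stroke `#0000ff` → engrave (S189, F3743). Control points (SVG): P0=(12.320,98.787), P1=(-8.144,75.784), P2=(-5.499,94.981), P3=(16.209,69.652); sampled at t=k/3. Machine vertices: (12.320,12.029) → (-0.591,24.177) → (1.005,27.465) → (16.209,41.164). Open path.

**Shape 2** — `<polyline>` open polyline, stroke `#0000ff` → engrave (S189, F3743). Machine vertices: (84.053,67.440) → (70.762,17.304) → (65.198,46.633) → (76.109,58.034) → (75.181,73.478) → (80.659,31.340). Open path.

**Shape 3** — `<path>` cubic bezier, stroke `#0000ff` → engrave (S189, F3743). Control points (SVG): P0=(75.334,21.015), P1=(84.764,25.672), P2=(14.343,90.256), P3=(31.942,70.961); sampled at t=k/3. Machine vertices: (75.334,89.801) → (64.364,70.494) → (37.466,43.194) → (31.942,39.855). Open path.

**Shape 4** — `<circle>` circle, stroke `#0000ff` → engrave (S189, F3743). Machine vertices: (68.927,92.585) → (62.733,103.313) → (50.345,103.313) → (44.151,92.585) → (50.345,81.857) → (62.733,81.857) → (68.927,92.585). Closed: final G1 returns to the first vertex.

**Shape 5** — `<path>` cubic bezier, stroke `#0000ff` → engrave (S189, F3743). Control points (SVG): P0=(59.901,58.611), P1=(87.629,76.675), P2=(70.926,82.070), P3=(73.350,89.963); sampled at t=k/3. Machine vertices: (59.901,52.205) → (75.173,37.802) → (74.948,28.475) → (73.350,20.853). Open path.

**Shape 6** — `<path>` cubic bezier, stroke `#0000ff` → engrave (S189, F3743). Control points (SVG): P0=(33.899,21.137), P1=(40.785,21.648), P2=(66.566,39.073), P3=(59.042,40.281); sampled at t=k/3. Machine vertices: (33.899,89.679) → (45.150,84.757) → (57.398,75.922) → (59.042,70.535). Open path.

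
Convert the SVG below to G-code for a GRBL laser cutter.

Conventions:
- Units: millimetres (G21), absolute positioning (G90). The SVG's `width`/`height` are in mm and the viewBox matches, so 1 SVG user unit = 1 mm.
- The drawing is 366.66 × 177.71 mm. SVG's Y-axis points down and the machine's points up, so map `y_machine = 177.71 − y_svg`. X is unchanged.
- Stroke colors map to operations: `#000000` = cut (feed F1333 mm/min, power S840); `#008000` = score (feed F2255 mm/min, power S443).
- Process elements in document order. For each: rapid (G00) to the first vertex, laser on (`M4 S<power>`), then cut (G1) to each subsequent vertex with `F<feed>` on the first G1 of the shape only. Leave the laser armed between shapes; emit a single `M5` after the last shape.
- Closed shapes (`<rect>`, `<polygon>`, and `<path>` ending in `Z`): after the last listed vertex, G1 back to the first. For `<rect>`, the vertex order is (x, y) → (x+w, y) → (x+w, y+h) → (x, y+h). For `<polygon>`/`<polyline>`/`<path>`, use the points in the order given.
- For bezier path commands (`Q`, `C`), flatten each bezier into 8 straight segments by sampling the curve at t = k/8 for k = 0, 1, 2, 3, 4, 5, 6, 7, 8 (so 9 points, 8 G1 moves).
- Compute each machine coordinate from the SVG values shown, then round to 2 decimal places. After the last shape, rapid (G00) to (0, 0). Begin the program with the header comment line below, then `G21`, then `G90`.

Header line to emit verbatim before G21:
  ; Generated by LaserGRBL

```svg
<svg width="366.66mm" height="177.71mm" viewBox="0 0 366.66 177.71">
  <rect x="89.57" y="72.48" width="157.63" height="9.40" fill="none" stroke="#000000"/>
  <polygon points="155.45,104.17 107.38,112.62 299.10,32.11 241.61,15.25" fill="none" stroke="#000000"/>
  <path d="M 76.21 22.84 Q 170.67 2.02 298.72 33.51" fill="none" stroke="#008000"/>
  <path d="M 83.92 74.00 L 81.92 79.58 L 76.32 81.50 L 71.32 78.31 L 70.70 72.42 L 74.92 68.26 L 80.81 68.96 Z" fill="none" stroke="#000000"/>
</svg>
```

viewBox `0 0 366.66 177.71` with mm width/height → 1 unit = 1 mm. Flip: y_m = 177.71 − y_svg.

**Shape 1** — `<rect>` rectangle, stroke `#000000` → cut (S840, F1333). Machine vertices: (89.57,105.23) → (247.20,105.23) → (247.20,95.83) → (89.57,95.83) → (89.57,105.23). Closed: final G1 returns to the first vertex.

**Shape 2** — `<polygon>` closed polygon, stroke `#000000` → cut (S840, F1333). Machine vertices: (155.45,73.54) → (107.38,65.09) → (299.10,145.60) → (241.61,162.46) → (155.45,73.54). Closed: final G1 returns to the first vertex.

**Shape 3** — `<path>` quadratic bezier, stroke `#008000` → score (S443, F2255). Control points (SVG): P0=(76.21,22.84), P1=(170.67,2.02), P2=(298.72,33.51); sampled at t=k/8. Machine vertices: (76.21,154.87) → (100.35,159.26) → (125.54,162.01) → (151.78,163.13) → (179.07,162.61) → (207.41,160.46) → (236.79,156.68) → (267.23,151.26) → (298.72,144.20). Open path.

**Shape 4** — `<path>` regular polygon, stroke `#000000` → cut (S840, F1333). Machine vertices: (83.92,103.71) → (81.92,98.13) → (76.32,96.21) → (71.32,99.40) → (70.70,105.29) → (74.92,109.45) → (80.81,108.75) → (83.92,103.71). Closed: final G1 returns to the first vertex.

; Generated by LaserGRBL
G21
G90
G00 X89.57 Y105.23
M4 S840
G1 X247.20 Y105.23 F1333
G1 X247.20 Y95.83
G1 X89.57 Y95.83
G1 X89.57 Y105.23
G00 X155.45 Y73.54
M4 S840
G1 X107.38 Y65.09 F1333
G1 X299.10 Y145.60
G1 X241.61 Y162.46
G1 X155.45 Y73.54
G00 X76.21 Y154.87
M4 S443
G1 X100.35 Y159.26 F2255
G1 X125.54 Y162.01
G1 X151.78 Y163.13
G1 X179.07 Y162.61
G1 X207.41 Y160.46
G1 X236.79 Y156.68
G1 X267.23 Y151.26
G1 X298.72 Y144.20
G00 X83.92 Y103.71
M4 S840
G1 X81.92 Y98.13 F1333
G1 X76.32 Y96.21
G1 X71.32 Y99.40
G1 X70.70 Y105.29
G1 X74.92 Y109.45
G1 X80.81 Y108.75
G1 X83.92 Y103.71
M5
G00 X0.00 Y0.00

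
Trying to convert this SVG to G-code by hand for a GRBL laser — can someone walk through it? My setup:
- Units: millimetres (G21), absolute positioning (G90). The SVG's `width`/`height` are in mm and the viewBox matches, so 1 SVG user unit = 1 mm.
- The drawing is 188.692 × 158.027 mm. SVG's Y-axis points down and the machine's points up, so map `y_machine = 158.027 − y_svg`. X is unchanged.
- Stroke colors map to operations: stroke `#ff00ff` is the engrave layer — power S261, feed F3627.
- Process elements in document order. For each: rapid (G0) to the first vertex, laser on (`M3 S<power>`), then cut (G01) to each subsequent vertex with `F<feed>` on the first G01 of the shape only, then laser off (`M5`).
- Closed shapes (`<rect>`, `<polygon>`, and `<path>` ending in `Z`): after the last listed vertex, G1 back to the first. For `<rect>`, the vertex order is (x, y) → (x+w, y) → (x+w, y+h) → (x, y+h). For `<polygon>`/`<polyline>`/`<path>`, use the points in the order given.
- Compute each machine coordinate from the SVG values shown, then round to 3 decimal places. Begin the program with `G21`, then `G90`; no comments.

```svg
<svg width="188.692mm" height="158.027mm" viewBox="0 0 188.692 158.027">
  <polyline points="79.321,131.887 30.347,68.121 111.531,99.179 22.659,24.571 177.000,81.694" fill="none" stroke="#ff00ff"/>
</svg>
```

G21
G90
G0 X79.321 Y26.140
M3 S261
G01 X30.347 Y89.906 F3627
G01 X111.531 Y58.848
G01 X22.659 Y133.456
G01 X177.000 Y76.333
M5

Since the viewBox matches the mm dimensions, user units are millimetres directly. The only transform is the Y-flip y_m = 158.027 − y_svg.

Shape 1 is a open polyline drawn with `<polyline>`. Its stroke #ff00ff means engrave at S261, F3627. After flipping Y the toolpath is (79.321,26.140) → (30.347,89.906) → (111.531,58.848) → (22.659,133.456) → (177.000,76.333).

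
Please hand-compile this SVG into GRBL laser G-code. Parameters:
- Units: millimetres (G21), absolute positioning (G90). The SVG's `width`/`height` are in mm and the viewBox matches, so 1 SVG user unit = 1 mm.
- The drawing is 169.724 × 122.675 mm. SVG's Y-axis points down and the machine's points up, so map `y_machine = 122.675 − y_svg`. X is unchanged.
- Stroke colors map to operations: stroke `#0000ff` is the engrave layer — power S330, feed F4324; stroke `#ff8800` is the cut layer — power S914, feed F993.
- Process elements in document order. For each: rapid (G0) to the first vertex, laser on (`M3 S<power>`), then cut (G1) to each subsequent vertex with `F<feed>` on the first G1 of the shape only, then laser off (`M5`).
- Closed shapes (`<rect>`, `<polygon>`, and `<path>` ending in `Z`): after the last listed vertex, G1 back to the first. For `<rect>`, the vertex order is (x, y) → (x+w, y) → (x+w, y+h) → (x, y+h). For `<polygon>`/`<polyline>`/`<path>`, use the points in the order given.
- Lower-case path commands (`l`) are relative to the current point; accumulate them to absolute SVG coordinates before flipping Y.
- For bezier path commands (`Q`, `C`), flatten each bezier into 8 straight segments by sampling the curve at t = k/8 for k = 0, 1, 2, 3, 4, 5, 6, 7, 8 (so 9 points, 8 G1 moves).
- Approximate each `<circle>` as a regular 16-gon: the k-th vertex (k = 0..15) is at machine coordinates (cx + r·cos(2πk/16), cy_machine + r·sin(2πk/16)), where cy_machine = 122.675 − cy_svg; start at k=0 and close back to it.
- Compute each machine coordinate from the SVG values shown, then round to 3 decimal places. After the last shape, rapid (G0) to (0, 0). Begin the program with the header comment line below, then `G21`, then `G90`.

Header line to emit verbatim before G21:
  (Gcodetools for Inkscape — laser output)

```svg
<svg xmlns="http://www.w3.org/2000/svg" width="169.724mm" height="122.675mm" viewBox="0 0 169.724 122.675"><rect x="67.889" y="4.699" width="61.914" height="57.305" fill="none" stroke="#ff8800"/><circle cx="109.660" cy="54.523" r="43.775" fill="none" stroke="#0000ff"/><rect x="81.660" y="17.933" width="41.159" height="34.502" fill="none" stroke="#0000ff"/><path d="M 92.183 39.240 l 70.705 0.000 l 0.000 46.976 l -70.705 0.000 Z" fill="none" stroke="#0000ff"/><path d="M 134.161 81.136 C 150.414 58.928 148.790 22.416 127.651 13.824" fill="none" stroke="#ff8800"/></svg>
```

viewBox `0 0 169.724 122.675` with mm width/height → 1 unit = 1 mm. Flip: y_m = 122.675 − y_svg.

**Shape 1** — `<rect>` rectangle, stroke `#ff8800` → cut (S914, F993). Machine vertices: (67.889,117.976) → (129.803,117.976) → (129.803,60.671) → (67.889,60.671) → (67.889,117.976). Closed: final G1 returns to the first vertex.

**Shape 2** — `<circle>` circle, stroke `#0000ff` → engrave (S330, F4324). Machine vertices: (153.435,68.152) → (150.103,84.904) → (140.614,99.106) → (126.412,108.595) → (109.660,111.927) → (92.908,108.595) → (78.706,99.106) → (69.217,84.904) → (65.885,68.152) → (69.217,51.400) → (78.706,37.198) → (92.908,27.709) → (109.660,24.377) → (126.412,27.709) → (140.614,37.198) → (150.103,51.400) → (153.435,68.152). Closed: final G1 returns to the first vertex.

**Shape 3** — `<rect>` rectangle, stroke `#0000ff` → engrave (S330, F4324). Machine vertices: (81.660,104.742) → (122.819,104.742) → (122.819,70.240) → (81.660,70.240) → (81.660,104.742). Closed: final G1 returns to the first vertex.

**Shape 4** — `<path>` rectangle, stroke `#0000ff` → engrave (S330, F4324). Machine vertices: (92.183,83.435) → (162.888,83.435) → (162.888,36.459) → (92.183,36.459) → (92.183,83.435). Closed: final G1 returns to the first vertex.

**Shape 5** — `<path>` cubic bezier, stroke `#ff8800` → cut (S914, F993). Control points (SVG): P0=(134.161,81.136), P1=(150.414,58.928), P2=(148.790,22.416), P3=(127.651,13.824); sampled at t=k/8. Machine vertices: (134.161,41.539) → (139.415,50.455) → (142.973,60.217) → (144.817,70.331) → (144.928,80.301) → (143.286,89.633) → (139.872,97.832) → (134.667,104.403) → (127.651,108.851). Open path.

(Gcodetools for Inkscape — laser output)
G21
G90
G0 X67.889 Y117.976
M3 S914
G1 X129.803 Y117.976 F993
G1 X129.803 Y60.671
G1 X67.889 Y60.671
G1 X67.889 Y117.976
M5
G0 X153.435 Y68.152
M3 S330
G1 X150.103 Y84.904 F4324
G1 X140.614 Y99.106
G1 X126.412 Y108.595
G1 X109.660 Y111.927
G1 X92.908 Y108.595
G1 X78.706 Y99.106
G1 X69.217 Y84.904
G1 X65.885 Y68.152
G1 X69.217 Y51.400
G1 X78.706 Y37.198
G1 X92.908 Y27.709
G1 X109.660 Y24.377
G1 X126.412 Y27.709
G1 X140.614 Y37.198
G1 X150.103 Y51.400
G1 X153.435 Y68.152
M5
G0 X81.660 Y104.742
M3 S330
G1 X122.819 Y104.742 F4324
G1 X122.819 Y70.240
G1 X81.660 Y70.240
G1 X81.660 Y104.742
M5
G0 X92.183 Y83.435
M3 S330
G1 X162.888 Y83.435 F4324
G1 X162.888 Y36.459
G1 X92.183 Y36.459
G1 X92.183 Y83.435
M5
G0 X134.161 Y41.539
M3 S914
G1 X139.415 Y50.455 F993
G1 X142.973 Y60.217
G1 X144.817 Y70.331
G1 X144.928 Y80.301
G1 X143.286 Y89.633
G1 X139.872 Y97.832
G1 X134.667 Y104.403
G1 X127.651 Y108.851
M5
G0 X0.000 Y0.000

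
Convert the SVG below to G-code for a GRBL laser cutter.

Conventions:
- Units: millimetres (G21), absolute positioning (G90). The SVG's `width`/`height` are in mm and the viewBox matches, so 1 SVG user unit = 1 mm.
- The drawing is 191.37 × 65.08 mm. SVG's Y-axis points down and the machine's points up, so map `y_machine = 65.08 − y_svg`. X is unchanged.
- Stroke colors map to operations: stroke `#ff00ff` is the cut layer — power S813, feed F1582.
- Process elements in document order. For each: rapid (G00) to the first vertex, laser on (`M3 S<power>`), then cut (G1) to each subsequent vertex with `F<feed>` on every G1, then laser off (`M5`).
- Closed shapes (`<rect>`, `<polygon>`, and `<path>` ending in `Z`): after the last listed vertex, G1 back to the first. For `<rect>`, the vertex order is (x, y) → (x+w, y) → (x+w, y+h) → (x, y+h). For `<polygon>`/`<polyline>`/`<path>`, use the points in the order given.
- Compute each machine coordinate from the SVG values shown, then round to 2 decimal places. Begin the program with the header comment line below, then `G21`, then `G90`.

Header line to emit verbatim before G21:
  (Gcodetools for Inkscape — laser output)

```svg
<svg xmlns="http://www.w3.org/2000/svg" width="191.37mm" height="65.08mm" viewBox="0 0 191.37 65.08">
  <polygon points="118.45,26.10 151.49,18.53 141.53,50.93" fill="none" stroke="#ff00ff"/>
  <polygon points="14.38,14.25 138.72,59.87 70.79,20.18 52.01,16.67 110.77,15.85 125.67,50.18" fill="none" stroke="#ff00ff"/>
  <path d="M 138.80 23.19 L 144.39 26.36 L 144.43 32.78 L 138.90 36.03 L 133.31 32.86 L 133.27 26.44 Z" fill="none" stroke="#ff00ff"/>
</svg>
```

viewBox `0 0 191.37 65.08` with mm width/height → 1 unit = 1 mm. Flip: y_m = 65.08 − y_svg.

**Shape 1** — `<polygon>` regular polygon, stroke `#ff00ff` → cut (S813, F1582). Machine vertices: (118.45,38.98) → (151.49,46.55) → (141.53,14.15) → (118.45,38.98). Closed: final G1 returns to the first vertex.

**Shape 2** — `<polygon>` closed polygon, stroke `#ff00ff` → cut (S813, F1582). Machine vertices: (14.38,50.83) → (138.72,5.21) → (70.79,44.90) → (52.01,48.41) → (110.77,49.23) → (125.67,14.90) → (14.38,50.83). Closed: final G1 returns to the first vertex.

**Shape 3** — `<path>` regular polygon, stroke `#ff00ff` → cut (S813, F1582). Machine vertices: (138.80,41.89) → (144.39,38.72) → (144.43,32.30) → (138.90,29.05) → (133.31,32.22) → (133.27,38.64) → (138.80,41.89). Closed: final G1 returns to the first vertex.

(Gcodetools for Inkscape — laser output)
G21
G90
G00 X118.45 Y38.98
M3 S813
G1 X151.49 Y46.55 F1582
G1 X141.53 Y14.15 F1582
G1 X118.45 Y38.98 F1582
M5
G00 X14.38 Y50.83
M3 S813
G1 X138.72 Y5.21 F1582
G1 X70.79 Y44.90 F1582
G1 X52.01 Y48.41 F1582
G1 X110.77 Y49.23 F1582
G1 X125.67 Y14.90 F1582
G1 X14.38 Y50.83 F1582
M5
G00 X138.80 Y41.89
M3 S813
G1 X144.39 Y38.72 F1582
G1 X144.43 Y32.30 F1582
G1 X138.90 Y29.05 F1582
G1 X133.31 Y32.22 F1582
G1 X133.27 Y38.64 F1582
G1 X138.80 Y41.89 F1582
M5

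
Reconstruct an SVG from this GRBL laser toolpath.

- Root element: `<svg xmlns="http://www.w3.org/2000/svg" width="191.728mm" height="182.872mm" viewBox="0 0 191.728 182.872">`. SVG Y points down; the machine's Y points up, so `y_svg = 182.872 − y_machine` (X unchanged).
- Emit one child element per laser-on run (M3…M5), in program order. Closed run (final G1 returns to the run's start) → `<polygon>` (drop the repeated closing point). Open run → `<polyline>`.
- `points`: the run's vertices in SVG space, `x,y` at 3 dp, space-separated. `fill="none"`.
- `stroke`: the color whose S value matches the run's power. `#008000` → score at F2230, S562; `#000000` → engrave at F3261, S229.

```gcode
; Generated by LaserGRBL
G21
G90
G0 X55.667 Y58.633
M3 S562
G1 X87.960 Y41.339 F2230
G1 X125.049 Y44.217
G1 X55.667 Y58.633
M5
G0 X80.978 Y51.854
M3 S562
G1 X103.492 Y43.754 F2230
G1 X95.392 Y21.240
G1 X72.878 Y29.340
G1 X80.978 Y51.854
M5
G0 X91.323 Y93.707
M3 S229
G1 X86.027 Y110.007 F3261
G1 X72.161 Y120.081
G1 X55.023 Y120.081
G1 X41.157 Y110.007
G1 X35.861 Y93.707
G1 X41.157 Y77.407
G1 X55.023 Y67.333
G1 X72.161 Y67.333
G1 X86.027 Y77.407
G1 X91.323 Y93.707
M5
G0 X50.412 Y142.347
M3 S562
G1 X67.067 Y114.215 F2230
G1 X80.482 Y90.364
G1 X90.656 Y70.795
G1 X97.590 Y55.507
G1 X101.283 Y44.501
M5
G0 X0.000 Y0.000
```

<svg xmlns="http://www.w3.org/2000/svg" width="191.728mm" height="182.872mm" viewBox="0 0 191.728 182.872">
  <polygon points="55.667,124.239 87.960,141.533 125.049,138.655" fill="none" stroke="#008000"/>
  <polygon points="80.978,131.018 103.492,139.118 95.392,161.632 72.878,153.532" fill="none" stroke="#008000"/>
  <polygon points="91.323,89.165 86.027,72.865 72.161,62.791 55.023,62.791 41.157,72.865 35.861,89.165 41.157,105.465 55.023,115.539 72.161,115.539 86.027,105.465" fill="none" stroke="#000000"/>
  <polyline points="50.412,40.525 67.067,68.657 80.482,92.508 90.656,112.077 97.590,127.365 101.283,138.371" fill="none" stroke="#008000"/>
</svg>

Each laser-on run becomes one SVG element. Flip Y back into SVG space with y_svg = 182.872 − y_machine.

Run 1: power S562 maps to stroke `#008000` (score). The run returns to its start, so emit a `<polygon>` with points (Y-flipped): 55.667,124.239 87.960,141.533 125.049,138.655.

Run 2: power S562 maps to stroke `#008000` (score). The run returns to its start, so emit a `<polygon>` with points (Y-flipped): 80.978,131.018 103.492,139.118 95.392,161.632 72.878,153.532.

Run 3: power S229 maps to stroke `#000000` (engrave). The run returns to its start, so emit a `<polygon>` with points (Y-flipped): 91.323,89.165 86.027,72.865 72.161,62.791 55.023,62.791 41.157,72.865 35.861,89.165 41.157,105.465 55.023,115.539 72.161,115.539 86.027,105.465.

Run 4: power S562 maps to stroke `#008000` (score). The run is open, so emit a `<polyline>` with points (Y-flipped): 50.412,40.525 67.067,68.657 80.482,92.508 90.656,112.077 97.590,127.365 101.283,138.371.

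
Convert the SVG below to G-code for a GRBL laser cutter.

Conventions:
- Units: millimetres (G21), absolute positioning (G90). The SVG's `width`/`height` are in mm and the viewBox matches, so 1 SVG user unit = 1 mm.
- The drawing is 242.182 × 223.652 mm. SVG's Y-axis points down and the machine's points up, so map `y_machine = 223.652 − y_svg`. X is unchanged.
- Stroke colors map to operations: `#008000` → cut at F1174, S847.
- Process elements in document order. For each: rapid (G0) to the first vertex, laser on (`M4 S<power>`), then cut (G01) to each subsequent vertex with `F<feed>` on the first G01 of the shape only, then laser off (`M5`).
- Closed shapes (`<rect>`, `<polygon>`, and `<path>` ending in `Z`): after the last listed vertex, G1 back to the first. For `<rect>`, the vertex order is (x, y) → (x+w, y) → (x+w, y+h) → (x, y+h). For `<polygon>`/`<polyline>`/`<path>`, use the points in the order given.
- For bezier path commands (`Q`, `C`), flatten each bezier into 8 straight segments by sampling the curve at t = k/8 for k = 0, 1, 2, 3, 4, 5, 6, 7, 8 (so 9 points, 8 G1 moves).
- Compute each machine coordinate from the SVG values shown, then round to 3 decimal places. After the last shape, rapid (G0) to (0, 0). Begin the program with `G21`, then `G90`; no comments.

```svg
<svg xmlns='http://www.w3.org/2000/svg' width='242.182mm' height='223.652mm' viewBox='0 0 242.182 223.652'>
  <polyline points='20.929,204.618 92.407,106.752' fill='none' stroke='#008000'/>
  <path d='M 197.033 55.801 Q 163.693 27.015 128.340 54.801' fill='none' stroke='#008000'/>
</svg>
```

Since the viewBox matches the mm dimensions, user units are millimetres directly. The only transform is the Y-flip y_m = 223.652 − y_svg.

Shape 1 is a line segment drawn with `<polyline>`. Its stroke #008000 means cut at S847, F1174. After flipping Y the toolpath is (20.929,19.034) → (92.407,116.900).

Shape 2 is a quadratic bezier drawn with `<path>`. Its stroke #008000 means cut at S847, F1174. After flipping Y the toolpath is (197.033,167.851) → (188.667,174.164) → (180.237,178.708) → (171.745,181.485) → (163.190,182.494) → (154.572,181.735) → (145.891,179.208) → (137.147,174.914) → (128.340,168.851).

G21
G90
G0 X20.929 Y19.034
M4 S847
G01 X92.407 Y116.900 F1174
M5
G0 X197.033 Y167.851
M4 S847
G01 X188.667 Y174.164 F1174
G01 X180.237 Y178.708
G01 X171.745 Y181.485
G01 X163.190 Y182.494
G01 X154.572 Y181.735
G01 X145.891 Y179.208
G01 X137.147 Y174.914
G01 X128.340 Y168.851
M5
G0 X0.000 Y0.000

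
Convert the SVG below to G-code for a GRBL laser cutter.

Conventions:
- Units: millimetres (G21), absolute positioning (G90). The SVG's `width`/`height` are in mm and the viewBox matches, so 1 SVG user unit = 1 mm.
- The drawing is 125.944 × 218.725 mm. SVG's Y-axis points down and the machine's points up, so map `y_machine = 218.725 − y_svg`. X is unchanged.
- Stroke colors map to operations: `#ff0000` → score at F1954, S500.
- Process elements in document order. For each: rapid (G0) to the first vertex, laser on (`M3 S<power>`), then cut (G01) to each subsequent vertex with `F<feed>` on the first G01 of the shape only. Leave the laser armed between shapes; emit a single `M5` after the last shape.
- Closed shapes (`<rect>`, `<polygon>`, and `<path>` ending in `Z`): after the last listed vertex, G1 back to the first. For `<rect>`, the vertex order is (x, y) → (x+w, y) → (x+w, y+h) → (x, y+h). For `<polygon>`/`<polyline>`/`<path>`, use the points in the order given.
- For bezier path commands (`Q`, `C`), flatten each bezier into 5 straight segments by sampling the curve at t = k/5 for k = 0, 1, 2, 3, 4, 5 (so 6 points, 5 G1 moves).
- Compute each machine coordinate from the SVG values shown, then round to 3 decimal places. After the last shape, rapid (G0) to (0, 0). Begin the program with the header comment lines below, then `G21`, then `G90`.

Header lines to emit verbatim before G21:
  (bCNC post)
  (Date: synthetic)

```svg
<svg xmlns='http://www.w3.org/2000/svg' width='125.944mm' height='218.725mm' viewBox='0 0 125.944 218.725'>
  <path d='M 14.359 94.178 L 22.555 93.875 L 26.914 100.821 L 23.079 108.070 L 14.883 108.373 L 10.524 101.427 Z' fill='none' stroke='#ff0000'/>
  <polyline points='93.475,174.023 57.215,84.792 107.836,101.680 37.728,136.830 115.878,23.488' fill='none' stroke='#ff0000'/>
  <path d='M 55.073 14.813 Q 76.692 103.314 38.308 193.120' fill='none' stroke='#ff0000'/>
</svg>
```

(bCNC post)
(Date: synthetic)
G21
G90
G0 X14.359 Y124.547
M3 S500
G01 X22.555 Y124.850 F1954
G01 X26.914 Y117.904
G01 X23.079 Y110.655
G01 X14.883 Y110.352
G01 X10.524 Y117.298
G01 X14.359 Y124.547
G0 X93.475 Y44.702
M3 S500
G01 X57.215 Y133.933 F1954
G01 X107.836 Y117.045
G01 X37.728 Y81.895
G01 X115.878 Y195.237
G0 X55.073 Y203.912
M3 S500
G01 X61.320 Y168.459 F1954
G01 X62.768 Y132.902
G01 X59.415 Y97.241
G01 X51.261 Y61.475
G01 X38.308 Y25.605
M5
G0 X0.000 Y0.000

viewBox `0 0 125.944 218.725` with mm width/height → 1 unit = 1 mm. Flip: y_m = 218.725 − y_svg.

**Shape 1** — `<path>` regular polygon, stroke `#ff0000` → score (S500, F1954). Machine vertices: (14.359,124.547) → (22.555,124.850) → (26.914,117.904) → (23.079,110.655) → (14.883,110.352) → (10.524,117.298) → (14.359,124.547). Closed: final G1 returns to the first vertex.

**Shape 2** — `<polyline>` open polyline, stroke `#ff0000` → score (S500, F1954). Machine vertices: (93.475,44.702) → (57.215,133.933) → (107.836,117.045) → (37.728,81.895) → (115.878,195.237). Open path.

**Shape 3** — `<path>` quadratic bezier, stroke `#ff0000` → score (S500, F1954). Control points (SVG): P0=(55.073,14.813), P1=(76.692,103.314), P2=(38.308,193.120); sampled at t=k/5. Machine vertices: (55.073,203.912) → (61.320,168.459) → (62.768,132.902) → (59.415,97.241) → (51.261,61.475) → (38.308,25.605). Open path.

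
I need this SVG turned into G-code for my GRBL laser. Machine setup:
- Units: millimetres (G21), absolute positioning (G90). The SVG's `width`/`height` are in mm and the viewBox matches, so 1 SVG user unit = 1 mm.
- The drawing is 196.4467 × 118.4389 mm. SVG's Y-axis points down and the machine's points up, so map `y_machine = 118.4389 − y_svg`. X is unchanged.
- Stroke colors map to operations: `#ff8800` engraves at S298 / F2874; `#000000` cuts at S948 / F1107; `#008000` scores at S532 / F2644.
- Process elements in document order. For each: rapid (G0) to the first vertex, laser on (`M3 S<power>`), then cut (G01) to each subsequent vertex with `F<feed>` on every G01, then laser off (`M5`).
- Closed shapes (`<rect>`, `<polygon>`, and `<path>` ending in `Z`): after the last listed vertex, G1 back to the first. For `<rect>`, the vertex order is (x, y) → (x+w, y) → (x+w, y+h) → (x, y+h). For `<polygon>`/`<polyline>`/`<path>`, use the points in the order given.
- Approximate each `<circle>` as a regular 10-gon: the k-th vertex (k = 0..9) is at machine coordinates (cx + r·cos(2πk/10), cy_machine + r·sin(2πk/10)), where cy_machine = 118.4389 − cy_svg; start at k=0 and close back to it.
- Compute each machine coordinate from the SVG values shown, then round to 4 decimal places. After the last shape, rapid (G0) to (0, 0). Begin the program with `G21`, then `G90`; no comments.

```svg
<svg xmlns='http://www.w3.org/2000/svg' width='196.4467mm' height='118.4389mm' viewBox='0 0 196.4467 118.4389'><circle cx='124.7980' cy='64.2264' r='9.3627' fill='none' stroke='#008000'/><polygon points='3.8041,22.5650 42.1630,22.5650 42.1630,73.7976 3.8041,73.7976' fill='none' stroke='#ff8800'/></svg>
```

G21
G90
G0 X134.1607 Y54.2125
M3 S532
G01 X132.3726 Y59.7158 F2644
G01 X127.6912 Y63.1170 F2644
G01 X121.9048 Y63.1170 F2644
G01 X117.2234 Y59.7158 F2644
G01 X115.4353 Y54.2125 F2644
G01 X117.2234 Y48.7092 F2644
G01 X121.9048 Y45.3080 F2644
G01 X127.6912 Y45.3080 F2644
G01 X132.3726 Y48.7092 F2644
G01 X134.1607 Y54.2125 F2644
M5
G0 X3.8041 Y95.8739
M3 S298
G01 X42.1630 Y95.8739 F2874
G01 X42.1630 Y44.6413 F2874
G01 X3.8041 Y44.6413 F2874
G01 X3.8041 Y95.8739 F2874
M5
G0 X0.0000 Y0.0000

viewBox `0 0 196.4467 118.4389` with mm width/height → 1 unit = 1 mm. Flip: y_m = 118.4389 − y_svg.

**Shape 1** — `<circle>` circle, stroke `#008000` → score (S532, F2644). Machine vertices: (134.1607,54.2125) → (132.3726,59.7158) → (127.6912,63.1170) → (121.9048,63.1170) → (117.2234,59.7158) → (115.4353,54.2125) → (117.2234,48.7092) → (121.9048,45.3080) → (127.6912,45.3080) → (132.3726,48.7092) → (134.1607,54.2125). Closed: final G1 returns to the first vertex.

**Shape 2** — `<polygon>` rectangle, stroke `#ff8800` → engrave (S298, F2874). Machine vertices: (3.8041,95.8739) → (42.1630,95.8739) → (42.1630,44.6413) → (3.8041,44.6413) → (3.8041,95.8739). Closed: final G1 returns to the first vertex.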